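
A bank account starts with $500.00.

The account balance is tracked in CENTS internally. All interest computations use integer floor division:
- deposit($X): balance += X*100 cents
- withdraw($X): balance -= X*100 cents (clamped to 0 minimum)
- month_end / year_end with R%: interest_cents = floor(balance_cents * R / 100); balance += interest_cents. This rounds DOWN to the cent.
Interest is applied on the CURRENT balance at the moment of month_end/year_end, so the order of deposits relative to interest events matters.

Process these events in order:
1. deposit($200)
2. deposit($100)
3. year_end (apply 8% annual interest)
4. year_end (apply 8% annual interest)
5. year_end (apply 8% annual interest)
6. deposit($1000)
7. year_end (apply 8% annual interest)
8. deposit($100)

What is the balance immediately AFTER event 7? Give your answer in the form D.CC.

After 1 (deposit($200)): balance=$700.00 total_interest=$0.00
After 2 (deposit($100)): balance=$800.00 total_interest=$0.00
After 3 (year_end (apply 8% annual interest)): balance=$864.00 total_interest=$64.00
After 4 (year_end (apply 8% annual interest)): balance=$933.12 total_interest=$133.12
After 5 (year_end (apply 8% annual interest)): balance=$1007.76 total_interest=$207.76
After 6 (deposit($1000)): balance=$2007.76 total_interest=$207.76
After 7 (year_end (apply 8% annual interest)): balance=$2168.38 total_interest=$368.38

Answer: 2168.38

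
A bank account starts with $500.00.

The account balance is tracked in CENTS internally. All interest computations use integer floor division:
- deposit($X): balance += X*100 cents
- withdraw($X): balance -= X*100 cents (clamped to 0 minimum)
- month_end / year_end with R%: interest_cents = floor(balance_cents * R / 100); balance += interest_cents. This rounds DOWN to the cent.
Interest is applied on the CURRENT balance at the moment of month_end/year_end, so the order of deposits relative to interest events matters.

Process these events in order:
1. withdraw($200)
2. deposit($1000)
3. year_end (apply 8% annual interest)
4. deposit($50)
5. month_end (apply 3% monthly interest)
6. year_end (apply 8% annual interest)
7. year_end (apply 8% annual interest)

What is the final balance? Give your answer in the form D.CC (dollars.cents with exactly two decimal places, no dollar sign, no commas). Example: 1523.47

Answer: 1746.81

Derivation:
After 1 (withdraw($200)): balance=$300.00 total_interest=$0.00
After 2 (deposit($1000)): balance=$1300.00 total_interest=$0.00
After 3 (year_end (apply 8% annual interest)): balance=$1404.00 total_interest=$104.00
After 4 (deposit($50)): balance=$1454.00 total_interest=$104.00
After 5 (month_end (apply 3% monthly interest)): balance=$1497.62 total_interest=$147.62
After 6 (year_end (apply 8% annual interest)): balance=$1617.42 total_interest=$267.42
After 7 (year_end (apply 8% annual interest)): balance=$1746.81 total_interest=$396.81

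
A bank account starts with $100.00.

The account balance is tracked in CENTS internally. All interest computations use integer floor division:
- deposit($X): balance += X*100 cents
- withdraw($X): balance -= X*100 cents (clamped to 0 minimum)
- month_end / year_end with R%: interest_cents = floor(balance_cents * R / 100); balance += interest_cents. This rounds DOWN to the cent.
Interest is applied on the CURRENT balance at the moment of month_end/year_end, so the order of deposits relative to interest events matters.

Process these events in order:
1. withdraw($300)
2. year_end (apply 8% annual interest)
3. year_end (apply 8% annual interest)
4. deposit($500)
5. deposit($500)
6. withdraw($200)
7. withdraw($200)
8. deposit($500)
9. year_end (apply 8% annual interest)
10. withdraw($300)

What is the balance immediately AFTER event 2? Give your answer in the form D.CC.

After 1 (withdraw($300)): balance=$0.00 total_interest=$0.00
After 2 (year_end (apply 8% annual interest)): balance=$0.00 total_interest=$0.00

Answer: 0.00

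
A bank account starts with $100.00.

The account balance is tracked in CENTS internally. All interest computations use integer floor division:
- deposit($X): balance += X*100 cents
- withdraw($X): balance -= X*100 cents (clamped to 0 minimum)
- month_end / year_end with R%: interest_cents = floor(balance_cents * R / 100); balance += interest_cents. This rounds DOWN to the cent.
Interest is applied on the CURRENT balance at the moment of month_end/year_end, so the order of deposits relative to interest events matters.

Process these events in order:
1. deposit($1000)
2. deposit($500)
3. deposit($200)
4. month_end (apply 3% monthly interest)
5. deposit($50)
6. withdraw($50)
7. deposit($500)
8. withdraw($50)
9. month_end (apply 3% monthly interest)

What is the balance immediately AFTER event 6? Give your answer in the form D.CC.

Answer: 1854.00

Derivation:
After 1 (deposit($1000)): balance=$1100.00 total_interest=$0.00
After 2 (deposit($500)): balance=$1600.00 total_interest=$0.00
After 3 (deposit($200)): balance=$1800.00 total_interest=$0.00
After 4 (month_end (apply 3% monthly interest)): balance=$1854.00 total_interest=$54.00
After 5 (deposit($50)): balance=$1904.00 total_interest=$54.00
After 6 (withdraw($50)): balance=$1854.00 total_interest=$54.00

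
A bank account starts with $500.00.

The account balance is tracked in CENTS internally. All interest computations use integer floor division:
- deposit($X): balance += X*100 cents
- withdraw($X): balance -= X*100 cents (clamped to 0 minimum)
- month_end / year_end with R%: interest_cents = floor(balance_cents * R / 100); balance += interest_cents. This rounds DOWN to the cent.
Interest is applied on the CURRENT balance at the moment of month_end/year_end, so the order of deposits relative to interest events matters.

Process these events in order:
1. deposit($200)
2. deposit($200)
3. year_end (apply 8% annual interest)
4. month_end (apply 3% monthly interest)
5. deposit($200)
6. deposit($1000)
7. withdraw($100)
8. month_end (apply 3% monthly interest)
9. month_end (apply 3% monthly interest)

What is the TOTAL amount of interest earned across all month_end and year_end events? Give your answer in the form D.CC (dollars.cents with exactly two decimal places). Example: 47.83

Answer: 229.11

Derivation:
After 1 (deposit($200)): balance=$700.00 total_interest=$0.00
After 2 (deposit($200)): balance=$900.00 total_interest=$0.00
After 3 (year_end (apply 8% annual interest)): balance=$972.00 total_interest=$72.00
After 4 (month_end (apply 3% monthly interest)): balance=$1001.16 total_interest=$101.16
After 5 (deposit($200)): balance=$1201.16 total_interest=$101.16
After 6 (deposit($1000)): balance=$2201.16 total_interest=$101.16
After 7 (withdraw($100)): balance=$2101.16 total_interest=$101.16
After 8 (month_end (apply 3% monthly interest)): balance=$2164.19 total_interest=$164.19
After 9 (month_end (apply 3% monthly interest)): balance=$2229.11 total_interest=$229.11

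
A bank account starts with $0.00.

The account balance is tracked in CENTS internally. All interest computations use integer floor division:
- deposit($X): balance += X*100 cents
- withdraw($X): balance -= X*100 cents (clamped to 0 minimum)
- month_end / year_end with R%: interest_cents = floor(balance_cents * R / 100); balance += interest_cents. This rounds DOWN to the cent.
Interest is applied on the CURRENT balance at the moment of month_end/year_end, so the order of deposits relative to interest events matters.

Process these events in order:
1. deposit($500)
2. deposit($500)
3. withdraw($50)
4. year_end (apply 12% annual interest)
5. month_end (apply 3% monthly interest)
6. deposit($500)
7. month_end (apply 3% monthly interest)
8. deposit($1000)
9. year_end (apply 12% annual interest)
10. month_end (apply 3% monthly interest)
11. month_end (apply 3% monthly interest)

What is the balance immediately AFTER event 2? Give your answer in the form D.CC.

After 1 (deposit($500)): balance=$500.00 total_interest=$0.00
After 2 (deposit($500)): balance=$1000.00 total_interest=$0.00

Answer: 1000.00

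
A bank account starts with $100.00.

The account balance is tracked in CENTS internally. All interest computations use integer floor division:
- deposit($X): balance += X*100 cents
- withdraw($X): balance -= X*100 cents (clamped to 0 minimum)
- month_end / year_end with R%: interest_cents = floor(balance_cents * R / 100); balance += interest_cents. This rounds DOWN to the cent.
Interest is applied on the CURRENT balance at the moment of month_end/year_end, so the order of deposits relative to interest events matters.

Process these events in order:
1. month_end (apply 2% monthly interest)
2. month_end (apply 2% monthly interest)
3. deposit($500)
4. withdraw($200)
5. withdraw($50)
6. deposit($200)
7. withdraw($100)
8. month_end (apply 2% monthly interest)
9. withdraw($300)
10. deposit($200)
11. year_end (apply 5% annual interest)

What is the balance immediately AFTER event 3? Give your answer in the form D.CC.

Answer: 604.04

Derivation:
After 1 (month_end (apply 2% monthly interest)): balance=$102.00 total_interest=$2.00
After 2 (month_end (apply 2% monthly interest)): balance=$104.04 total_interest=$4.04
After 3 (deposit($500)): balance=$604.04 total_interest=$4.04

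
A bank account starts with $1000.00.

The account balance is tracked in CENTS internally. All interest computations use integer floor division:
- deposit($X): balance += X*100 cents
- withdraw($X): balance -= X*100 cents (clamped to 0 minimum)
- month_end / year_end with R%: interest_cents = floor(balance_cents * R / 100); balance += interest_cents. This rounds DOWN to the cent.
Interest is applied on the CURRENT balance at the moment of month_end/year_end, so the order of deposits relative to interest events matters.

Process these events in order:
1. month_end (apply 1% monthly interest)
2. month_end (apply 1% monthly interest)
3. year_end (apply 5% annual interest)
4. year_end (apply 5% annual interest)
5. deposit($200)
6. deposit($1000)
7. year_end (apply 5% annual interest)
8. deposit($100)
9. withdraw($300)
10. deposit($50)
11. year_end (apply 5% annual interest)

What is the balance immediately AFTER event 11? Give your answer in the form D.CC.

After 1 (month_end (apply 1% monthly interest)): balance=$1010.00 total_interest=$10.00
After 2 (month_end (apply 1% monthly interest)): balance=$1020.10 total_interest=$20.10
After 3 (year_end (apply 5% annual interest)): balance=$1071.10 total_interest=$71.10
After 4 (year_end (apply 5% annual interest)): balance=$1124.65 total_interest=$124.65
After 5 (deposit($200)): balance=$1324.65 total_interest=$124.65
After 6 (deposit($1000)): balance=$2324.65 total_interest=$124.65
After 7 (year_end (apply 5% annual interest)): balance=$2440.88 total_interest=$240.88
After 8 (deposit($100)): balance=$2540.88 total_interest=$240.88
After 9 (withdraw($300)): balance=$2240.88 total_interest=$240.88
After 10 (deposit($50)): balance=$2290.88 total_interest=$240.88
After 11 (year_end (apply 5% annual interest)): balance=$2405.42 total_interest=$355.42

Answer: 2405.42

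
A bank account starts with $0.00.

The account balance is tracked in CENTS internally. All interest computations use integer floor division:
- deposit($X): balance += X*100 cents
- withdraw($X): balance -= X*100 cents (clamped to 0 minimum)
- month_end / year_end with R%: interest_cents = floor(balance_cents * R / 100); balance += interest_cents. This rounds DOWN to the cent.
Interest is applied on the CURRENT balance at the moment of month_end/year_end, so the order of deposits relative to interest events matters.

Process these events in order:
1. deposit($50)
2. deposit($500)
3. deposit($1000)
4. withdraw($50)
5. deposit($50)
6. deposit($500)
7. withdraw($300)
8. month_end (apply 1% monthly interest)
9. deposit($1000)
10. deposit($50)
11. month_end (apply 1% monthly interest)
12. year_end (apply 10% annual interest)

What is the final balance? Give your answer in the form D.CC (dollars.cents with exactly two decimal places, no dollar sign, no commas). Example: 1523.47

Answer: 3130.23

Derivation:
After 1 (deposit($50)): balance=$50.00 total_interest=$0.00
After 2 (deposit($500)): balance=$550.00 total_interest=$0.00
After 3 (deposit($1000)): balance=$1550.00 total_interest=$0.00
After 4 (withdraw($50)): balance=$1500.00 total_interest=$0.00
After 5 (deposit($50)): balance=$1550.00 total_interest=$0.00
After 6 (deposit($500)): balance=$2050.00 total_interest=$0.00
After 7 (withdraw($300)): balance=$1750.00 total_interest=$0.00
After 8 (month_end (apply 1% monthly interest)): balance=$1767.50 total_interest=$17.50
After 9 (deposit($1000)): balance=$2767.50 total_interest=$17.50
After 10 (deposit($50)): balance=$2817.50 total_interest=$17.50
After 11 (month_end (apply 1% monthly interest)): balance=$2845.67 total_interest=$45.67
After 12 (year_end (apply 10% annual interest)): balance=$3130.23 total_interest=$330.23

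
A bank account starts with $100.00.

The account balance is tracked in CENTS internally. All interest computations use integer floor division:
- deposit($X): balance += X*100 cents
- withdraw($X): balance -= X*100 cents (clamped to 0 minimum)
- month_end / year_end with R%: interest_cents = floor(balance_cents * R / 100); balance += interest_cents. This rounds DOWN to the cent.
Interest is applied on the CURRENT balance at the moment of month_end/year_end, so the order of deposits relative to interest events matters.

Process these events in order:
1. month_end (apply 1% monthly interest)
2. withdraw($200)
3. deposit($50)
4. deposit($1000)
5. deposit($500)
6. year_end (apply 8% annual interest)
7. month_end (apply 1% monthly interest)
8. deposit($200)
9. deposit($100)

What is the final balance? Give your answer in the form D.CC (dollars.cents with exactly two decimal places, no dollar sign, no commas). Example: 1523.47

Answer: 1990.74

Derivation:
After 1 (month_end (apply 1% monthly interest)): balance=$101.00 total_interest=$1.00
After 2 (withdraw($200)): balance=$0.00 total_interest=$1.00
After 3 (deposit($50)): balance=$50.00 total_interest=$1.00
After 4 (deposit($1000)): balance=$1050.00 total_interest=$1.00
After 5 (deposit($500)): balance=$1550.00 total_interest=$1.00
After 6 (year_end (apply 8% annual interest)): balance=$1674.00 total_interest=$125.00
After 7 (month_end (apply 1% monthly interest)): balance=$1690.74 total_interest=$141.74
After 8 (deposit($200)): balance=$1890.74 total_interest=$141.74
After 9 (deposit($100)): balance=$1990.74 total_interest=$141.74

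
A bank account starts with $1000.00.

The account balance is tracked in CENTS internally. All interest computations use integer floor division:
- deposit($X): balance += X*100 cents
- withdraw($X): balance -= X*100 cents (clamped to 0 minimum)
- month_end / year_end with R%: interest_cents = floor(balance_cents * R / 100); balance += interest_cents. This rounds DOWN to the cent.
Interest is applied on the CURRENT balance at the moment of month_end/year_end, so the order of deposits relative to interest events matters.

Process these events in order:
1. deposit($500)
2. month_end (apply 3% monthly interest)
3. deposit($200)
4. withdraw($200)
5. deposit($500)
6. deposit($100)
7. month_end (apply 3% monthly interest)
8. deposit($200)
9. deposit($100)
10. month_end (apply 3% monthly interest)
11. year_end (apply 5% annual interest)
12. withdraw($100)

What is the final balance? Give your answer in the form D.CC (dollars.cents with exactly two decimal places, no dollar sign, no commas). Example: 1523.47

Answer: 2613.86

Derivation:
After 1 (deposit($500)): balance=$1500.00 total_interest=$0.00
After 2 (month_end (apply 3% monthly interest)): balance=$1545.00 total_interest=$45.00
After 3 (deposit($200)): balance=$1745.00 total_interest=$45.00
After 4 (withdraw($200)): balance=$1545.00 total_interest=$45.00
After 5 (deposit($500)): balance=$2045.00 total_interest=$45.00
After 6 (deposit($100)): balance=$2145.00 total_interest=$45.00
After 7 (month_end (apply 3% monthly interest)): balance=$2209.35 total_interest=$109.35
After 8 (deposit($200)): balance=$2409.35 total_interest=$109.35
After 9 (deposit($100)): balance=$2509.35 total_interest=$109.35
After 10 (month_end (apply 3% monthly interest)): balance=$2584.63 total_interest=$184.63
After 11 (year_end (apply 5% annual interest)): balance=$2713.86 total_interest=$313.86
After 12 (withdraw($100)): balance=$2613.86 total_interest=$313.86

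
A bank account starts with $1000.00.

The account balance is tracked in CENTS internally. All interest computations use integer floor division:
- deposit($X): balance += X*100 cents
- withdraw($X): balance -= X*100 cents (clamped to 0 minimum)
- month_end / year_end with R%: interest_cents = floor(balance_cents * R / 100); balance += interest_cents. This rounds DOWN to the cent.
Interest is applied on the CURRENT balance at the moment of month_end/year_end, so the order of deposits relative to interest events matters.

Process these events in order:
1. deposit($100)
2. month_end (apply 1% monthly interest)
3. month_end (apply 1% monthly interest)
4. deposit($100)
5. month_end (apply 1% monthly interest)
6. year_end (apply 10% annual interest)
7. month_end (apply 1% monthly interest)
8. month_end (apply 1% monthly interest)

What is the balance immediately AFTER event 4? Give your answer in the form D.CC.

After 1 (deposit($100)): balance=$1100.00 total_interest=$0.00
After 2 (month_end (apply 1% monthly interest)): balance=$1111.00 total_interest=$11.00
After 3 (month_end (apply 1% monthly interest)): balance=$1122.11 total_interest=$22.11
After 4 (deposit($100)): balance=$1222.11 total_interest=$22.11

Answer: 1222.11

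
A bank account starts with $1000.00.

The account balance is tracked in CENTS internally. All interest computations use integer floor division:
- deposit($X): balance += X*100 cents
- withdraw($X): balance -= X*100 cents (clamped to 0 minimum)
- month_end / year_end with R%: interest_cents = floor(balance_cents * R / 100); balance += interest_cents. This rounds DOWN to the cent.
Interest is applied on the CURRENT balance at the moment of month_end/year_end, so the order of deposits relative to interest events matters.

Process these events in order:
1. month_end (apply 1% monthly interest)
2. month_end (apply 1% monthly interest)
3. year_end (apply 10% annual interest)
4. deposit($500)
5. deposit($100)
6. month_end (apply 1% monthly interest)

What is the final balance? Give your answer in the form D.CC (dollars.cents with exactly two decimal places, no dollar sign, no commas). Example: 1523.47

Answer: 1739.33

Derivation:
After 1 (month_end (apply 1% monthly interest)): balance=$1010.00 total_interest=$10.00
After 2 (month_end (apply 1% monthly interest)): balance=$1020.10 total_interest=$20.10
After 3 (year_end (apply 10% annual interest)): balance=$1122.11 total_interest=$122.11
After 4 (deposit($500)): balance=$1622.11 total_interest=$122.11
After 5 (deposit($100)): balance=$1722.11 total_interest=$122.11
After 6 (month_end (apply 1% monthly interest)): balance=$1739.33 total_interest=$139.33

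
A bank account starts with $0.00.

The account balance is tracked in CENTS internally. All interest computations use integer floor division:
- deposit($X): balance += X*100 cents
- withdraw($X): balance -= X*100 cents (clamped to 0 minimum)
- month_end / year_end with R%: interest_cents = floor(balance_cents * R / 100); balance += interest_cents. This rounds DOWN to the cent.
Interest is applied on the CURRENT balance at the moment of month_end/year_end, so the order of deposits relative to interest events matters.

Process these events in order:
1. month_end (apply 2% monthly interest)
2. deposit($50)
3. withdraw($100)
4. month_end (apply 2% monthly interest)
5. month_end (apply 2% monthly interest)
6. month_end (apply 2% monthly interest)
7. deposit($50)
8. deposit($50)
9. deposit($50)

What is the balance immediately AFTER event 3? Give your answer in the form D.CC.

After 1 (month_end (apply 2% monthly interest)): balance=$0.00 total_interest=$0.00
After 2 (deposit($50)): balance=$50.00 total_interest=$0.00
After 3 (withdraw($100)): balance=$0.00 total_interest=$0.00

Answer: 0.00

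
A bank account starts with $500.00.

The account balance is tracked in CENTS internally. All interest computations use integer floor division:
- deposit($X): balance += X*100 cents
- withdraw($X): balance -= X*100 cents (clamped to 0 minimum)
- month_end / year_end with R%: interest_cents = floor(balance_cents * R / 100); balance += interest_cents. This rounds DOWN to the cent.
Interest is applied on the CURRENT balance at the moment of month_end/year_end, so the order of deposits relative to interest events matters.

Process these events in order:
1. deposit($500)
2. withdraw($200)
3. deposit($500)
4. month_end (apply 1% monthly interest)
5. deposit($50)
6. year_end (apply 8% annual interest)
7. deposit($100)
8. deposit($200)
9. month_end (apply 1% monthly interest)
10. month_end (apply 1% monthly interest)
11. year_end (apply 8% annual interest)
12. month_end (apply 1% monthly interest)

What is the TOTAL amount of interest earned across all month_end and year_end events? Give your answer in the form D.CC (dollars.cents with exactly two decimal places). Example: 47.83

After 1 (deposit($500)): balance=$1000.00 total_interest=$0.00
After 2 (withdraw($200)): balance=$800.00 total_interest=$0.00
After 3 (deposit($500)): balance=$1300.00 total_interest=$0.00
After 4 (month_end (apply 1% monthly interest)): balance=$1313.00 total_interest=$13.00
After 5 (deposit($50)): balance=$1363.00 total_interest=$13.00
After 6 (year_end (apply 8% annual interest)): balance=$1472.04 total_interest=$122.04
After 7 (deposit($100)): balance=$1572.04 total_interest=$122.04
After 8 (deposit($200)): balance=$1772.04 total_interest=$122.04
After 9 (month_end (apply 1% monthly interest)): balance=$1789.76 total_interest=$139.76
After 10 (month_end (apply 1% monthly interest)): balance=$1807.65 total_interest=$157.65
After 11 (year_end (apply 8% annual interest)): balance=$1952.26 total_interest=$302.26
After 12 (month_end (apply 1% monthly interest)): balance=$1971.78 total_interest=$321.78

Answer: 321.78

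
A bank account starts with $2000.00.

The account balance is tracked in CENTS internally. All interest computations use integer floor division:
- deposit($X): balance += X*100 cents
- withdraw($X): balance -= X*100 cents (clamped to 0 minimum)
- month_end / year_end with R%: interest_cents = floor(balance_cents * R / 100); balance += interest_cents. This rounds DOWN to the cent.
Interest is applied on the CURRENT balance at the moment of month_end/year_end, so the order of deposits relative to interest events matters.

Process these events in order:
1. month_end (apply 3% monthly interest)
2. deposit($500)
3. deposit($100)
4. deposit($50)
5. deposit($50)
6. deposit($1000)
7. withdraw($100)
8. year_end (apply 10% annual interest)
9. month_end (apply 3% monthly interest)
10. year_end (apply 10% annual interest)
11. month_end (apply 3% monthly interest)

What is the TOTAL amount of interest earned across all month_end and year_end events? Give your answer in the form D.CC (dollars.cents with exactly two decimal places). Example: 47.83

Answer: 1098.29

Derivation:
After 1 (month_end (apply 3% monthly interest)): balance=$2060.00 total_interest=$60.00
After 2 (deposit($500)): balance=$2560.00 total_interest=$60.00
After 3 (deposit($100)): balance=$2660.00 total_interest=$60.00
After 4 (deposit($50)): balance=$2710.00 total_interest=$60.00
After 5 (deposit($50)): balance=$2760.00 total_interest=$60.00
After 6 (deposit($1000)): balance=$3760.00 total_interest=$60.00
After 7 (withdraw($100)): balance=$3660.00 total_interest=$60.00
After 8 (year_end (apply 10% annual interest)): balance=$4026.00 total_interest=$426.00
After 9 (month_end (apply 3% monthly interest)): balance=$4146.78 total_interest=$546.78
After 10 (year_end (apply 10% annual interest)): balance=$4561.45 total_interest=$961.45
After 11 (month_end (apply 3% monthly interest)): balance=$4698.29 total_interest=$1098.29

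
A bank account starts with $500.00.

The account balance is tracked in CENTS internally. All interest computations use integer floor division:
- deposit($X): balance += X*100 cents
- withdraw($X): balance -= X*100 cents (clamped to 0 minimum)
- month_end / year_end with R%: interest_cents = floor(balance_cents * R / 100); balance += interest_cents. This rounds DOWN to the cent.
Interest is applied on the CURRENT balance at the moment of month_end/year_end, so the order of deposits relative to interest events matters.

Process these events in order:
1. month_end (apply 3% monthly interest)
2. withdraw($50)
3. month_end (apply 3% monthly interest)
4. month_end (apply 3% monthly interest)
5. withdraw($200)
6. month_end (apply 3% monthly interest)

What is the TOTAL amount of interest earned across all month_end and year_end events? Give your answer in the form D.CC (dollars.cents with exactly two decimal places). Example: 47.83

After 1 (month_end (apply 3% monthly interest)): balance=$515.00 total_interest=$15.00
After 2 (withdraw($50)): balance=$465.00 total_interest=$15.00
After 3 (month_end (apply 3% monthly interest)): balance=$478.95 total_interest=$28.95
After 4 (month_end (apply 3% monthly interest)): balance=$493.31 total_interest=$43.31
After 5 (withdraw($200)): balance=$293.31 total_interest=$43.31
After 6 (month_end (apply 3% monthly interest)): balance=$302.10 total_interest=$52.10

Answer: 52.10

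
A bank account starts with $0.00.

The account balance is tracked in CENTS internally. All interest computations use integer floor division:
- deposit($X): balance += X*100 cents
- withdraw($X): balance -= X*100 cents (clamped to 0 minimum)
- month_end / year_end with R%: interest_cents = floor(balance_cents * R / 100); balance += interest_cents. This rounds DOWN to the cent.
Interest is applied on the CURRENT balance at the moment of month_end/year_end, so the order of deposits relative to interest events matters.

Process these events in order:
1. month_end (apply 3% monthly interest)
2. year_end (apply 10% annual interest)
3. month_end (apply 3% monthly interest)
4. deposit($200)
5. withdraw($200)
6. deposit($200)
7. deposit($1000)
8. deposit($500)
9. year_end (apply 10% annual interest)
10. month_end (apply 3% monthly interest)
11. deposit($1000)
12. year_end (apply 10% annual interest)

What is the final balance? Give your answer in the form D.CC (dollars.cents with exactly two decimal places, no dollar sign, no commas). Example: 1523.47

After 1 (month_end (apply 3% monthly interest)): balance=$0.00 total_interest=$0.00
After 2 (year_end (apply 10% annual interest)): balance=$0.00 total_interest=$0.00
After 3 (month_end (apply 3% monthly interest)): balance=$0.00 total_interest=$0.00
After 4 (deposit($200)): balance=$200.00 total_interest=$0.00
After 5 (withdraw($200)): balance=$0.00 total_interest=$0.00
After 6 (deposit($200)): balance=$200.00 total_interest=$0.00
After 7 (deposit($1000)): balance=$1200.00 total_interest=$0.00
After 8 (deposit($500)): balance=$1700.00 total_interest=$0.00
After 9 (year_end (apply 10% annual interest)): balance=$1870.00 total_interest=$170.00
After 10 (month_end (apply 3% monthly interest)): balance=$1926.10 total_interest=$226.10
After 11 (deposit($1000)): balance=$2926.10 total_interest=$226.10
After 12 (year_end (apply 10% annual interest)): balance=$3218.71 total_interest=$518.71

Answer: 3218.71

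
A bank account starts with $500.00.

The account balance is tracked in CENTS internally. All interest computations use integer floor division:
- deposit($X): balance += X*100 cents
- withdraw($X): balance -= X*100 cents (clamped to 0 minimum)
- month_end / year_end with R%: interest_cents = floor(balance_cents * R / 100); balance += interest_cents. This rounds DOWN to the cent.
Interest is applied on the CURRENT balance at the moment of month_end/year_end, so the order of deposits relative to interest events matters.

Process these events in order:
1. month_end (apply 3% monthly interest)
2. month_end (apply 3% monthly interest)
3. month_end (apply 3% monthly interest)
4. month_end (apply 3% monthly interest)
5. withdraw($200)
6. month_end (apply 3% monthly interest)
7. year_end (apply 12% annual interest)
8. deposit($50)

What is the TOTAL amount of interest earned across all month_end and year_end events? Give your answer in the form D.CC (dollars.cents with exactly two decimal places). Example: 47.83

Answer: 118.46

Derivation:
After 1 (month_end (apply 3% monthly interest)): balance=$515.00 total_interest=$15.00
After 2 (month_end (apply 3% monthly interest)): balance=$530.45 total_interest=$30.45
After 3 (month_end (apply 3% monthly interest)): balance=$546.36 total_interest=$46.36
After 4 (month_end (apply 3% monthly interest)): balance=$562.75 total_interest=$62.75
After 5 (withdraw($200)): balance=$362.75 total_interest=$62.75
After 6 (month_end (apply 3% monthly interest)): balance=$373.63 total_interest=$73.63
After 7 (year_end (apply 12% annual interest)): balance=$418.46 total_interest=$118.46
After 8 (deposit($50)): balance=$468.46 total_interest=$118.46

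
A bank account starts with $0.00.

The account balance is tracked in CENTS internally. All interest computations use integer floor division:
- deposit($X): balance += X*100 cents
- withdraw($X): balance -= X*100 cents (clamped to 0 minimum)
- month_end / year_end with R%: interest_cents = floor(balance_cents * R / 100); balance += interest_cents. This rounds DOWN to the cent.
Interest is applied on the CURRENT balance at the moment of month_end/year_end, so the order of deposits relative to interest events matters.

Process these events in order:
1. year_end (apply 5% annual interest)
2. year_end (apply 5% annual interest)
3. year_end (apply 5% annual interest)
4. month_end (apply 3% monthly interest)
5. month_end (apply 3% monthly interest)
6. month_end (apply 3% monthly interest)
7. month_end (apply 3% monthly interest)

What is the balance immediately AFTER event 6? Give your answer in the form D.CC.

After 1 (year_end (apply 5% annual interest)): balance=$0.00 total_interest=$0.00
After 2 (year_end (apply 5% annual interest)): balance=$0.00 total_interest=$0.00
After 3 (year_end (apply 5% annual interest)): balance=$0.00 total_interest=$0.00
After 4 (month_end (apply 3% monthly interest)): balance=$0.00 total_interest=$0.00
After 5 (month_end (apply 3% monthly interest)): balance=$0.00 total_interest=$0.00
After 6 (month_end (apply 3% monthly interest)): balance=$0.00 total_interest=$0.00

Answer: 0.00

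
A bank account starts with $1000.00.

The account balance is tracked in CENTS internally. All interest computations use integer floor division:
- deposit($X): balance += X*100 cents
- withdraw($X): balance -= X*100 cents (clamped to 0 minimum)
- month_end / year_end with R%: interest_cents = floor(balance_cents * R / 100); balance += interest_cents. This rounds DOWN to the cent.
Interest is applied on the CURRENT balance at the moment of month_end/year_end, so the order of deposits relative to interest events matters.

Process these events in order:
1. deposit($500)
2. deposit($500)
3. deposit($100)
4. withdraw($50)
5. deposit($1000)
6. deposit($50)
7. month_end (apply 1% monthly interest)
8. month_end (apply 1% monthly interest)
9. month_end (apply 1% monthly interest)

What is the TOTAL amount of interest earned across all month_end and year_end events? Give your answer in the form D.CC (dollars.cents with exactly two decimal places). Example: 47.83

Answer: 93.93

Derivation:
After 1 (deposit($500)): balance=$1500.00 total_interest=$0.00
After 2 (deposit($500)): balance=$2000.00 total_interest=$0.00
After 3 (deposit($100)): balance=$2100.00 total_interest=$0.00
After 4 (withdraw($50)): balance=$2050.00 total_interest=$0.00
After 5 (deposit($1000)): balance=$3050.00 total_interest=$0.00
After 6 (deposit($50)): balance=$3100.00 total_interest=$0.00
After 7 (month_end (apply 1% monthly interest)): balance=$3131.00 total_interest=$31.00
After 8 (month_end (apply 1% monthly interest)): balance=$3162.31 total_interest=$62.31
After 9 (month_end (apply 1% monthly interest)): balance=$3193.93 total_interest=$93.93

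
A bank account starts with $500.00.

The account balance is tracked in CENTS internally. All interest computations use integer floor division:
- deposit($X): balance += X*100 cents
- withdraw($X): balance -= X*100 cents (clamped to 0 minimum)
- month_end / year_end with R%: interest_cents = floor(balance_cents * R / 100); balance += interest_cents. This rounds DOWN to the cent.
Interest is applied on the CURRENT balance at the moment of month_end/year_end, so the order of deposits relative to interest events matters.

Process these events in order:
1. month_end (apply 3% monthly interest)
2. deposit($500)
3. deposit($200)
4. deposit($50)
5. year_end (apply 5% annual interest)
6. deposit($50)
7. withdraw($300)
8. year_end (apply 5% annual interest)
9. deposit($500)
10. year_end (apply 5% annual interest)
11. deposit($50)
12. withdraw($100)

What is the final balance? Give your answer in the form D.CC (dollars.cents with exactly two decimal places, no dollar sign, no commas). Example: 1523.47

Answer: 1663.76

Derivation:
After 1 (month_end (apply 3% monthly interest)): balance=$515.00 total_interest=$15.00
After 2 (deposit($500)): balance=$1015.00 total_interest=$15.00
After 3 (deposit($200)): balance=$1215.00 total_interest=$15.00
After 4 (deposit($50)): balance=$1265.00 total_interest=$15.00
After 5 (year_end (apply 5% annual interest)): balance=$1328.25 total_interest=$78.25
After 6 (deposit($50)): balance=$1378.25 total_interest=$78.25
After 7 (withdraw($300)): balance=$1078.25 total_interest=$78.25
After 8 (year_end (apply 5% annual interest)): balance=$1132.16 total_interest=$132.16
After 9 (deposit($500)): balance=$1632.16 total_interest=$132.16
After 10 (year_end (apply 5% annual interest)): balance=$1713.76 total_interest=$213.76
After 11 (deposit($50)): balance=$1763.76 total_interest=$213.76
After 12 (withdraw($100)): balance=$1663.76 total_interest=$213.76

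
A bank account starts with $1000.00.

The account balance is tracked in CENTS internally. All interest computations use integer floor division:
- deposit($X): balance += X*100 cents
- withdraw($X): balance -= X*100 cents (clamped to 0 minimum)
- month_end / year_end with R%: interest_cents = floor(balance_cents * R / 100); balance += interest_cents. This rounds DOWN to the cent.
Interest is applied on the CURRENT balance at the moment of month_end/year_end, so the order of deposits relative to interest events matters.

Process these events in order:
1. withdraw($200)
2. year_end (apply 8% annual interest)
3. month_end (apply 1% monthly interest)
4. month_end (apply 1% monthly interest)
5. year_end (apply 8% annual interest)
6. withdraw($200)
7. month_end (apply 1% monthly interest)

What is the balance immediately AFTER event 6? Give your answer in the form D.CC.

Answer: 751.86

Derivation:
After 1 (withdraw($200)): balance=$800.00 total_interest=$0.00
After 2 (year_end (apply 8% annual interest)): balance=$864.00 total_interest=$64.00
After 3 (month_end (apply 1% monthly interest)): balance=$872.64 total_interest=$72.64
After 4 (month_end (apply 1% monthly interest)): balance=$881.36 total_interest=$81.36
After 5 (year_end (apply 8% annual interest)): balance=$951.86 total_interest=$151.86
After 6 (withdraw($200)): balance=$751.86 total_interest=$151.86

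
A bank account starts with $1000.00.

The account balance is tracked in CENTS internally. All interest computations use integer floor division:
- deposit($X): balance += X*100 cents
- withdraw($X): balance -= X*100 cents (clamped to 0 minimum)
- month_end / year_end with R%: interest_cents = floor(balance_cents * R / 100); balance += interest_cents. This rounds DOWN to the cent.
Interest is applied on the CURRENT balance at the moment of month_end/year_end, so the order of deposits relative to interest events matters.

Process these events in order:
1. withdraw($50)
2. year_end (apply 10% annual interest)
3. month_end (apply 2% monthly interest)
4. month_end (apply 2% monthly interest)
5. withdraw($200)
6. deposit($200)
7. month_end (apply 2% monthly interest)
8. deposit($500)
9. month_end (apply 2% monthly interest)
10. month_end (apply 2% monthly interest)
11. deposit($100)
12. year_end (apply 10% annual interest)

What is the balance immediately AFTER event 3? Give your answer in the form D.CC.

Answer: 1065.90

Derivation:
After 1 (withdraw($50)): balance=$950.00 total_interest=$0.00
After 2 (year_end (apply 10% annual interest)): balance=$1045.00 total_interest=$95.00
After 3 (month_end (apply 2% monthly interest)): balance=$1065.90 total_interest=$115.90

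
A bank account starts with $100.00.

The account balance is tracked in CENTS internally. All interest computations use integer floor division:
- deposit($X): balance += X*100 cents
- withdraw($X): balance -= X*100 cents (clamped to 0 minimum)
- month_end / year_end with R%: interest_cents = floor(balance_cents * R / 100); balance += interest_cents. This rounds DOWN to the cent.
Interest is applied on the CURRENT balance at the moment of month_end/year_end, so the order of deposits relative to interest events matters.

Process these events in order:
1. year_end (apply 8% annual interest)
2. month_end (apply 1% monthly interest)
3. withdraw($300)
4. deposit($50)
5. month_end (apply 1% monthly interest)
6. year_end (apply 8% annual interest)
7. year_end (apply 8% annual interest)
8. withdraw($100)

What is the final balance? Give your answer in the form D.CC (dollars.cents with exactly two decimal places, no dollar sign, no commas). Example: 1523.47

After 1 (year_end (apply 8% annual interest)): balance=$108.00 total_interest=$8.00
After 2 (month_end (apply 1% monthly interest)): balance=$109.08 total_interest=$9.08
After 3 (withdraw($300)): balance=$0.00 total_interest=$9.08
After 4 (deposit($50)): balance=$50.00 total_interest=$9.08
After 5 (month_end (apply 1% monthly interest)): balance=$50.50 total_interest=$9.58
After 6 (year_end (apply 8% annual interest)): balance=$54.54 total_interest=$13.62
After 7 (year_end (apply 8% annual interest)): balance=$58.90 total_interest=$17.98
After 8 (withdraw($100)): balance=$0.00 total_interest=$17.98

Answer: 0.00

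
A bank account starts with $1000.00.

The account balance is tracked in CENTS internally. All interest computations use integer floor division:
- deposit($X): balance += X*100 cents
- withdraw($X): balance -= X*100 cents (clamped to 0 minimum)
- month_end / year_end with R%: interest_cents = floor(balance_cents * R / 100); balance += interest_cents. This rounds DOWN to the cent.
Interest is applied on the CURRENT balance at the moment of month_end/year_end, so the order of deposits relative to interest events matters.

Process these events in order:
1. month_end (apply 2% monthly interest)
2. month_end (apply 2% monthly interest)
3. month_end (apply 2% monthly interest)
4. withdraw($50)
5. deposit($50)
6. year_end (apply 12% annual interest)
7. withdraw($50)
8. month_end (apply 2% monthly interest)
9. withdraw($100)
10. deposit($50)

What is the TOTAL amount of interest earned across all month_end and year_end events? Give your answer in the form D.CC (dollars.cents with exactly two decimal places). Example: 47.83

After 1 (month_end (apply 2% monthly interest)): balance=$1020.00 total_interest=$20.00
After 2 (month_end (apply 2% monthly interest)): balance=$1040.40 total_interest=$40.40
After 3 (month_end (apply 2% monthly interest)): balance=$1061.20 total_interest=$61.20
After 4 (withdraw($50)): balance=$1011.20 total_interest=$61.20
After 5 (deposit($50)): balance=$1061.20 total_interest=$61.20
After 6 (year_end (apply 12% annual interest)): balance=$1188.54 total_interest=$188.54
After 7 (withdraw($50)): balance=$1138.54 total_interest=$188.54
After 8 (month_end (apply 2% monthly interest)): balance=$1161.31 total_interest=$211.31
After 9 (withdraw($100)): balance=$1061.31 total_interest=$211.31
After 10 (deposit($50)): balance=$1111.31 total_interest=$211.31

Answer: 211.31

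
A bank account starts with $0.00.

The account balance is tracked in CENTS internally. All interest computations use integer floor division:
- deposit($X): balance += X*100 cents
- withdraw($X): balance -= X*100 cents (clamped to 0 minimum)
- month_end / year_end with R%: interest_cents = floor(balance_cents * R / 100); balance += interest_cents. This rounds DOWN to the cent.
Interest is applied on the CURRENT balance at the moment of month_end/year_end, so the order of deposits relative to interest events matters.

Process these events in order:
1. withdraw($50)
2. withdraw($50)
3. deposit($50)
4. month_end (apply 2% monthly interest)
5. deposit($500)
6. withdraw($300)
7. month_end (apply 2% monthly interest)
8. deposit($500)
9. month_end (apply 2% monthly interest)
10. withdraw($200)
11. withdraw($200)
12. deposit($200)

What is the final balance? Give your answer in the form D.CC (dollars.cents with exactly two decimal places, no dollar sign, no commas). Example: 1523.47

After 1 (withdraw($50)): balance=$0.00 total_interest=$0.00
After 2 (withdraw($50)): balance=$0.00 total_interest=$0.00
After 3 (deposit($50)): balance=$50.00 total_interest=$0.00
After 4 (month_end (apply 2% monthly interest)): balance=$51.00 total_interest=$1.00
After 5 (deposit($500)): balance=$551.00 total_interest=$1.00
After 6 (withdraw($300)): balance=$251.00 total_interest=$1.00
After 7 (month_end (apply 2% monthly interest)): balance=$256.02 total_interest=$6.02
After 8 (deposit($500)): balance=$756.02 total_interest=$6.02
After 9 (month_end (apply 2% monthly interest)): balance=$771.14 total_interest=$21.14
After 10 (withdraw($200)): balance=$571.14 total_interest=$21.14
After 11 (withdraw($200)): balance=$371.14 total_interest=$21.14
After 12 (deposit($200)): balance=$571.14 total_interest=$21.14

Answer: 571.14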